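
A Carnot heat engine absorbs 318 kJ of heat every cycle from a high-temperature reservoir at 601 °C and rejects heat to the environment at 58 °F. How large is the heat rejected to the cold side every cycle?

Q_C ≈ 105 kJ

T_H = 601 °C → 601 + 273.15 = 874.15 K.
T_C = 58 °F → (58 − 32) × 5/9 = 14.44 °C = 287.59 K.
η_rev = 1 − T_C/T_H = 1 − 287.59/874.15 = 0.6710.
For a reversible cycle Q_C/Q_H = T_C/T_H, so Q_C = 318 × 287.59/874.15 = 105 kJ.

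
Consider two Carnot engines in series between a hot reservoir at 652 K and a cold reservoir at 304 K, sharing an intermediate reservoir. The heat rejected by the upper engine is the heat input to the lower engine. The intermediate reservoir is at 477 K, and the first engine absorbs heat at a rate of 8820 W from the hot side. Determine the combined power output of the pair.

Two reversible stages in series are equivalent to a single Carnot engine between T_H and T_C, so η_total = 1 − T_C/T_H = 1 − 304.00/652.00 = 0.5337.
W_total = η_total · Q_H = 0.5337 × 8820 = 4710 W.

Ẇ_total ≈ 4710 W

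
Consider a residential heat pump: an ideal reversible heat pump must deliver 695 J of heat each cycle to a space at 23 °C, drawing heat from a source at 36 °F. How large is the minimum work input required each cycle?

W_in ≈ 48.76 J

T_H = 23 °C → 23 + 273.15 = 296.15 K.
T_C = 36 °F → (36 − 32) × 5/9 = 2.22 °C = 275.37 K.
COP_HP = T_H/(T_H − T_C) = 296.15/20.78 = 14.2532.
W = Q_H/COP_HP = 695/14.2532 = 48.76 J.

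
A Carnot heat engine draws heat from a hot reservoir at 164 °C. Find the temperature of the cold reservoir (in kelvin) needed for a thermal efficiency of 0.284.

T_C ≈ 313.0 K

T_H = 164 °C → 164 + 273.15 = 437.15 K.
From η = 1 − T_C/T_H, T_C = T_H·(1 − η) = 437.15 × (1 − 0.284) = 313.0 K.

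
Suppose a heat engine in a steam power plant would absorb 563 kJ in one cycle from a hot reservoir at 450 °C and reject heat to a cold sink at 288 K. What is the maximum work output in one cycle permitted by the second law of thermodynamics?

T_H = 450 °C → 450 + 273.15 = 723.15 K.
No engine can exceed the Carnot limit: η_max = 1 − T_C/T_H = 1 − 288.00/723.15 = 0.6017.
W_max = η_max · Q_H = 0.6017 × 563 = 339 kJ.

W_max ≈ 339 kJ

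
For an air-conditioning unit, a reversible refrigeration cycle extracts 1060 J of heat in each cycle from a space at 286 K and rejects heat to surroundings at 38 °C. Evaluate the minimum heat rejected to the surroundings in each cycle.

Q_H ≈ 1153 J

T_H = 38 °C → 38 + 273.15 = 311.15 K.
For a reversible cycle Q_H/Q_C = T_H/T_C, so Q_H = Q_C·T_H/T_C = 1060 × 311.15/286.00 = 1153 J.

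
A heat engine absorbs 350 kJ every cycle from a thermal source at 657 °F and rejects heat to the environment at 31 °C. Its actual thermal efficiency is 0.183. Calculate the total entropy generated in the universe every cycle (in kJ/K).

ΔS_univ ≈ 0.376 kJ/K

T_H = 657 °F → (657 − 32) × 5/9 = 347.22 °C = 620.37 K.
T_C = 31 °C → 31 + 273.15 = 304.15 K.
W = η·Q_H = 0.183 × 350 = 64.05 kJ, so Q_C = Q_H − W = 285.9 kJ.
Entropy balance on the reservoirs: −Q_H/T_H = -0.5642 kJ/K, +Q_C/T_C = 0.9402 kJ/K.
ΔS_univ = −Q_H/T_H + Q_C/T_C = 0.376 kJ/K (> 0, since η = 0.183 < η_Carnot = 0.510).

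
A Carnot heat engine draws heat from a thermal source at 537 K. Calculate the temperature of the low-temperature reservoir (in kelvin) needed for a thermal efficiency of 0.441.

T_C ≈ 300 K

From η = 1 − T_C/T_H, T_C = T_H·(1 − η) = 537.00 × (1 − 0.441) = 300 K.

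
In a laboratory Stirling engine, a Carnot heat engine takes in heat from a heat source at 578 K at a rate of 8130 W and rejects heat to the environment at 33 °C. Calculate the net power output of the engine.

Ẇ ≈ 3820 W

T_C = 33 °C → 33 + 273.15 = 306.15 K.
Since the cycle is reversible, η = 1 − T_C/T_H = 1 − 306.15/578.00 = 0.4703.
W = η·Q_H = 0.4703 × 8130 = 3820 W.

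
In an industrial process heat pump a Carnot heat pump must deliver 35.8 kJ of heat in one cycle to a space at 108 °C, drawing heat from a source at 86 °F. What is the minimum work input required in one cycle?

T_H = 108 °C → 108 + 273.15 = 381.15 K.
T_C = 86 °F → (86 − 32) × 5/9 = 30.00 °C = 303.15 K.
For a reversible heat pump, COP_HP = T_H/(T_H − T_C) = 381.15/78.00 = 4.8865.
W = Q_H/COP_HP = 35.8/4.8865 = 7.33 kJ.

W_in ≈ 7.33 kJ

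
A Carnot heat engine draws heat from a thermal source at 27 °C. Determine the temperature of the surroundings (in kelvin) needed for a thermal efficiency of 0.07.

T_H = 27 °C → 27 + 273.15 = 300.15 K.
From η = 1 − T_C/T_H, T_C = T_H·(1 − η) = 300.15 × (1 − 0.07) = 279 K.

T_C ≈ 279 K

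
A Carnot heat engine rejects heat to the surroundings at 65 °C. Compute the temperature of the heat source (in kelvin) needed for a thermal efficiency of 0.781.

T_H ≈ 1540 K

T_C = 65 °C → 65 + 273.15 = 338.15 K.
From η = 1 − T_C/T_H, solving for T_H gives T_H = T_C/(1 − η) = 338.15/(1 − 0.781) = 1540 K.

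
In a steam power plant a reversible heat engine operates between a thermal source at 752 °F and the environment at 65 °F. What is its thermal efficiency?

η ≈ 0.567

T_H = 752 °F → (752 − 32) × 5/9 = 400.00 °C = 673.15 K.
T_C = 65 °F → (65 − 32) × 5/9 = 18.33 °C = 291.48 K.
η_rev = 1 − T_C/T_H = 1 − 291.48/673.15 = 0.567.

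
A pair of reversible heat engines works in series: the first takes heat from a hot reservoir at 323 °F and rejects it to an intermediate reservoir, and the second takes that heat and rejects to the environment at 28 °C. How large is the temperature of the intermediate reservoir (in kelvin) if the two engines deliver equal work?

T_m ≈ 368.0 K

T_H = 323 °F → (323 − 32) × 5/9 = 161.67 °C = 434.82 K.
T_C = 28 °C → 28 + 273.15 = 301.15 K.
For reversible stages Q_m = Q_H·(T_m/T_H). Setting W₁ = Q_H(1 − T_m/T_H) equal to W₂ = Q_m(1 − T_C/T_m) = Q_H·(T_m − T_C)/T_H gives T_H − T_m = T_m − T_C, so T_m = (T_H + T_C)/2 = (434.82 + 301.15)/2 = 368.0 K.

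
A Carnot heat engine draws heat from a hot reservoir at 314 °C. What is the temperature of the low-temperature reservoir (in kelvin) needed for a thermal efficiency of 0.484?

T_C ≈ 303.0 K

T_H = 314 °C → 314 + 273.15 = 587.15 K.
From η = 1 − T_C/T_H, T_C = T_H·(1 − η) = 587.15 × (1 − 0.484) = 303.0 K.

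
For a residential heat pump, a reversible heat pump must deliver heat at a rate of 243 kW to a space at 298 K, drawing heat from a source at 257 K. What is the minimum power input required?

Ẇ_in ≈ 33.43 kW

Reversible heating COP: COP_HP = T_H/(T_H − T_C) = 298.00/41.00 = 7.2683.
W = Q_H/COP_HP = 243/7.2683 = 33.43 kW.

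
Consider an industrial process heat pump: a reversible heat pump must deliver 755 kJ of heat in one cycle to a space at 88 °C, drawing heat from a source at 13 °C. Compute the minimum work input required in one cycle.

T_H = 88 °C → 88 + 273.15 = 361.15 K.
T_C = 13 °C → 13 + 273.15 = 286.15 K.
For a reversible heat pump, COP_HP = T_H/(T_H − T_C) = 361.15/75.00 = 4.8153.
W = Q_H/COP_HP = 755/4.8153 = 157 kJ.

W_in ≈ 157 kJ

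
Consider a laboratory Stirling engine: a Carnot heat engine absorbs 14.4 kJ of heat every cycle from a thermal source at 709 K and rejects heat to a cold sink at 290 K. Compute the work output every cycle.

The Carnot efficiency is η = 1 − T_C/T_H = 1 − 290.00/709.00 = 0.5910.
W = η·Q_H = 0.5910 × 14.4 = 8.51 kJ.

W ≈ 8.51 kJ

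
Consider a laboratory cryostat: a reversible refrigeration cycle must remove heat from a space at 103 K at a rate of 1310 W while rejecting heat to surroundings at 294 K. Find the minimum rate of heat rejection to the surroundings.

For a reversible cycle Q_H/Q_C = T_H/T_C, so Q_H = Q_C·T_H/T_C = 1310 × 294.00/103.00 = 3739 W.

Q̇_H ≈ 3739 W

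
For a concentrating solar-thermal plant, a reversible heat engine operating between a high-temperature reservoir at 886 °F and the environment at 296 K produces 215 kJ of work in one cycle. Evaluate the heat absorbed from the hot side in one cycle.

Q_H ≈ 355.9 kJ

T_H = 886 °F → (886 − 32) × 5/9 = 474.44 °C = 747.59 K.
The Carnot efficiency is η = 1 − T_C/T_H = 1 − 296.00/747.59 = 0.6041.
Q_H = W/η = 215/0.6041 = 355.9 kJ.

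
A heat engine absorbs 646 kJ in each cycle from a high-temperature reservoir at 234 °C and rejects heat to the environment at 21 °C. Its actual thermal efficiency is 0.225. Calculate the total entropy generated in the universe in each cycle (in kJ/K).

T_H = 234 °C → 234 + 273.15 = 507.15 K.
T_C = 21 °C → 21 + 273.15 = 294.15 K.
W = η·Q_H = 0.225 × 646 = 145.3 kJ, so Q_C = Q_H − W = 500.6 kJ.
The hot reservoir loses entropy Q_H/T_H = 646/507.15 = 1.274 kJ/K; the cold reservoir gains Q_C/T_C = 500.6/294.15 = 1.702 kJ/K.
ΔS_univ = −Q_H/T_H + Q_C/T_C = 0.4282 kJ/K (> 0, since η = 0.225 < η_Carnot = 0.420).

ΔS_univ ≈ 0.4282 kJ/K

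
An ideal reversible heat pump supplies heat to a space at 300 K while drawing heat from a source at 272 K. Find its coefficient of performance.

COP_HP = T_H/(T_H − T_C) = 300.00/(300.00 − 272.00) = 10.7.

COP_HP ≈ 10.7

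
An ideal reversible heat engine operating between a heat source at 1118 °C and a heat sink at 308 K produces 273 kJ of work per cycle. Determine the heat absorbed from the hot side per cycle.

Q_H ≈ 351 kJ

T_H = 1118 °C → 1118 + 273.15 = 1391.15 K.
η_rev = 1 − T_C/T_H = 1 − 308.00/1391.15 = 0.7786.
Q_H = W/η = 273/0.7786 = 351 kJ.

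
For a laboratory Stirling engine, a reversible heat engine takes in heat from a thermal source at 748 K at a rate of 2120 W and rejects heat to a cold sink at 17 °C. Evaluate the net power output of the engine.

Ẇ ≈ 1298 W

T_C = 17 °C → 17 + 273.15 = 290.15 K.
Since the cycle is reversible, η = 1 − T_C/T_H = 1 − 290.15/748.00 = 0.6121.
W = η·Q_H = 0.6121 × 2120 = 1298 W.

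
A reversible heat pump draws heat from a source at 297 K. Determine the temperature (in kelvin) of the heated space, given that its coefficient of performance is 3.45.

T_H ≈ 418 K

COP_HP = T_H/(T_H − T_C) ⇒ T_H = T_C·COP_HP/(COP_HP − 1) = 297.00 × 3.45/(3.45 − 1) = 418 K.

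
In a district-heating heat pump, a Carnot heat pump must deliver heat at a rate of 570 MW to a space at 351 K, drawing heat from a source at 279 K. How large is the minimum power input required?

Ẇ_in ≈ 117 MW

Reversible heating COP: COP_HP = T_H/(T_H − T_C) = 351.00/72.00 = 4.8750.
W = Q_H/COP_HP = 570/4.8750 = 117 MW.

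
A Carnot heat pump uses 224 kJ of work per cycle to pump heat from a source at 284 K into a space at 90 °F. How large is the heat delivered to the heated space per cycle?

T_H = 90 °F → (90 − 32) × 5/9 = 32.22 °C = 305.37 K.
The Carnot heat-pump COP is COP_HP = T_H/(T_H − T_C) = 305.37/21.37 = 14.2883.
Q_H = COP_HP · W = 14.2883 × 224 = 3200 kJ.

Q_H ≈ 3200 kJ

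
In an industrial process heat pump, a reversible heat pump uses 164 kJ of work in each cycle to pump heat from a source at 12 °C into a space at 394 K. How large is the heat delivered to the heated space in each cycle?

Q_H ≈ 594 kJ

T_C = 12 °C → 12 + 273.15 = 285.15 K.
The Carnot heat-pump COP is COP_HP = T_H/(T_H − T_C) = 394.00/108.85 = 3.6197.
Q_H = COP_HP · W = 3.6197 × 164 = 594 kJ.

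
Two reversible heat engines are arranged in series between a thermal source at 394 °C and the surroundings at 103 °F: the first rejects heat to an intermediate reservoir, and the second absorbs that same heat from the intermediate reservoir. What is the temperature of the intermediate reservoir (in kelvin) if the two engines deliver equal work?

T_H = 394 °C → 394 + 273.15 = 667.15 K.
T_C = 103 °F → (103 − 32) × 5/9 = 39.44 °C = 312.59 K.
For reversible stages Q_m = Q_H·(T_m/T_H). Setting W₁ = Q_H(1 − T_m/T_H) equal to W₂ = Q_m(1 − T_C/T_m) = Q_H·(T_m − T_C)/T_H gives T_H − T_m = T_m − T_C, so T_m = (T_H + T_C)/2 = (667.15 + 312.59)/2 = 490 K.

T_m ≈ 490 K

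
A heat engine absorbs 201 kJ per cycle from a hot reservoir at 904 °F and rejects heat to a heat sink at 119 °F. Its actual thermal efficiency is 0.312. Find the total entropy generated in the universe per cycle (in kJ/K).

T_H = 904 °F → (904 − 32) × 5/9 = 484.44 °C = 757.59 K.
T_C = 119 °F → (119 − 32) × 5/9 = 48.33 °C = 321.48 K.
W = η·Q_H = 0.312 × 201 = 62.71 kJ, so Q_C = Q_H − W = 138.3 kJ.
Reservoir entropy changes: ΔS_H = −Q_H/T_H = −201/757.59 = -0.2653 kJ/K and ΔS_C = +Q_C/T_C = 138.3/321.48 = 0.4302 kJ/K.
ΔS_univ = −Q_H/T_H + Q_C/T_C = 0.165 kJ/K (> 0, since η = 0.312 < η_Carnot = 0.576).

ΔS_univ ≈ 0.165 kJ/K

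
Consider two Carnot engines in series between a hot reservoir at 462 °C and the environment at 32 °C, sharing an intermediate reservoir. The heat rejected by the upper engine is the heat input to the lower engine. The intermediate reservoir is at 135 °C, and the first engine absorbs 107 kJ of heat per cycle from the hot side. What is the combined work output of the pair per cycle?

T_H = 462 °C → 462 + 273.15 = 735.15 K.
T_C = 32 °C → 32 + 273.15 = 305.15 K.
Two reversible stages in series are equivalent to a single Carnot engine between T_H and T_C, so η_total = 1 − T_C/T_H = 1 − 305.15/735.15 = 0.5849.
W_total = η_total · Q_H = 0.5849 × 107 = 62.6 kJ.

W_total ≈ 62.6 kJ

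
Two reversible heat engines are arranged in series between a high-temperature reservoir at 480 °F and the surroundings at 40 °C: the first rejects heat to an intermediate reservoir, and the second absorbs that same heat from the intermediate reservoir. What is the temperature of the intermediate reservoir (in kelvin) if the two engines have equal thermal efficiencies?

T_H = 480 °F → (480 − 32) × 5/9 = 248.89 °C = 522.04 K.
T_C = 40 °C → 40 + 273.15 = 313.15 K.
Equal efficiencies require 1 − T_m/T_H = 1 − T_C/T_m, i.e. T_m/T_H = T_C/T_m, so T_m = √(T_H·T_C) = √(522.04 × 313.15) = 404 K.

T_m ≈ 404 K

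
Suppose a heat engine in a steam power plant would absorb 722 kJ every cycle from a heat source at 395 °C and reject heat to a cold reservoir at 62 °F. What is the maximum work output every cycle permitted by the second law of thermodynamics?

W_max ≈ 409 kJ

T_H = 395 °C → 395 + 273.15 = 668.15 K.
T_C = 62 °F → (62 − 32) × 5/9 = 16.67 °C = 289.82 K.
No engine can exceed the Carnot limit: η_max = 1 − T_C/T_H = 1 − 289.82/668.15 = 0.5662.
W_max = η_max · Q_H = 0.5662 × 722 = 409 kJ.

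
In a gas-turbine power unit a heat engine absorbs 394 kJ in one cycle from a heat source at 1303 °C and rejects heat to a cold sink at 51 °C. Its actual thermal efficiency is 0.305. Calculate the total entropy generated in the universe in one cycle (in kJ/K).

ΔS_univ ≈ 0.595 kJ/K

T_H = 1303 °C → 1303 + 273.15 = 1576.15 K.
T_C = 51 °C → 51 + 273.15 = 324.15 K.
W = η·Q_H = 0.305 × 394 = 120.2 kJ, so Q_C = Q_H − W = 273.8 kJ.
Reservoir entropy changes: ΔS_H = −Q_H/T_H = −394/1576.15 = -0.2500 kJ/K and ΔS_C = +Q_C/T_C = 273.8/324.15 = 0.8448 kJ/K.
ΔS_univ = −Q_H/T_H + Q_C/T_C = 0.595 kJ/K (> 0, since η = 0.305 < η_Carnot = 0.794).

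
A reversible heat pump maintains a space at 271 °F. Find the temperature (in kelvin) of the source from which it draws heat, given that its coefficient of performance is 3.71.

T_C ≈ 297 K

T_H = 271 °F → (271 − 32) × 5/9 = 132.78 °C = 405.93 K.
COP_HP = T_H/(T_H − T_C) ⇒ T_C = T_H·(COP_HP − 1)/COP_HP = 405.93 × (3.71 − 1)/3.71 = 297 K.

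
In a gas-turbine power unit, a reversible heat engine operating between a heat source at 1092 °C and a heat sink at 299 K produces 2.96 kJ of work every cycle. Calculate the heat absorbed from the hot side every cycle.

T_H = 1092 °C → 1092 + 273.15 = 1365.15 K.
For a reversible engine, η = 1 − T_C/T_H = 1 − 299.00/1365.15 = 0.7810.
Q_H = W/η = 2.96/0.7810 = 3.790 kJ.

Q_H ≈ 3.790 kJ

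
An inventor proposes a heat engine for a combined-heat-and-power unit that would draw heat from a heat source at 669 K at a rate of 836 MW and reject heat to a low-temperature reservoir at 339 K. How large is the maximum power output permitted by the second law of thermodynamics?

Ẇ_max ≈ 412.4 MW

By the Carnot theorem, η_max = 1 − T_C/T_H = 1 − 339.00/669.00 = 0.4933.
W_max = η_max · Q_H = 0.4933 × 836 = 412.4 MW.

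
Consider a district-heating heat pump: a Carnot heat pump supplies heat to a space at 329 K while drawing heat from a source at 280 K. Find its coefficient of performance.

The Carnot heat-pump COP is COP_HP = T_H/(T_H − T_C) = 329.00/(329.00 − 280.00) = 6.71.

COP_HP ≈ 6.71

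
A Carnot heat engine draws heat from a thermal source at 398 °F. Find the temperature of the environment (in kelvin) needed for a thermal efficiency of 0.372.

T_H = 398 °F → (398 − 32) × 5/9 = 203.33 °C = 476.48 K.
From η = 1 − T_C/T_H, T_C = T_H·(1 − η) = 476.48 × (1 − 0.372) = 299.2 K.

T_C ≈ 299.2 K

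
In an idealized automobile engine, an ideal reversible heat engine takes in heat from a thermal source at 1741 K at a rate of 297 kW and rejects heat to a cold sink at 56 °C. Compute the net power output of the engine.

T_C = 56 °C → 56 + 273.15 = 329.15 K.
The Carnot efficiency is η = 1 − T_C/T_H = 1 − 329.15/1741.00 = 0.8109.
W = η·Q_H = 0.8109 × 297 = 241 kW.

Ẇ ≈ 241 kW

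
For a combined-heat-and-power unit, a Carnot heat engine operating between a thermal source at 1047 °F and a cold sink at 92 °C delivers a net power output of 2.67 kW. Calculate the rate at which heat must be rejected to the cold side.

Q̇_C ≈ 2.066 kW

T_H = 1047 °F → (1047 − 32) × 5/9 = 563.89 °C = 837.04 K.
T_C = 92 °C → 92 + 273.15 = 365.15 K.
The Carnot efficiency is η = 1 − T_C/T_H = 1 − 365.15/837.04 = 0.5638.
Since Q_C/Q_H = T_C/T_H and Q_H = W/η, Q_C = W·T_C/(T_H − T_C) = 2.67 × 365.15/471.89 = 2.066 kW.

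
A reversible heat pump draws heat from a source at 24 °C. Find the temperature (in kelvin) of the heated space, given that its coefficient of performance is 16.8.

T_C = 24 °C → 24 + 273.15 = 297.15 K.
COP_HP = T_H/(T_H − T_C) ⇒ T_H = T_C·COP_HP/(COP_HP − 1) = 297.15 × 16.8/(16.8 − 1) = 316.0 K.

T_H ≈ 316.0 K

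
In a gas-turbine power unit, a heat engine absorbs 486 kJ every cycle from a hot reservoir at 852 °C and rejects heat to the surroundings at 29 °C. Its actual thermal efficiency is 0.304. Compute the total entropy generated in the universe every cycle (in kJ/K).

ΔS_univ ≈ 0.688 kJ/K

T_H = 852 °C → 852 + 273.15 = 1125.15 K.
T_C = 29 °C → 29 + 273.15 = 302.15 K.
W = η·Q_H = 0.304 × 486 = 147.7 kJ, so Q_C = Q_H − W = 338.3 kJ.
The hot reservoir loses entropy Q_H/T_H = 486/1125.15 = 0.4319 kJ/K; the cold reservoir gains Q_C/T_C = 338.3/302.15 = 1.119 kJ/K.
ΔS_univ = −Q_H/T_H + Q_C/T_C = 0.688 kJ/K (> 0, since η = 0.304 < η_Carnot = 0.731).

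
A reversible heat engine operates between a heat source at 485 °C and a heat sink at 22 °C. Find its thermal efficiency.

η ≈ 0.611

T_H = 485 °C → 485 + 273.15 = 758.15 K.
T_C = 22 °C → 22 + 273.15 = 295.15 K.
η_rev = 1 − T_C/T_H = 1 − 295.15/758.15 = 0.611.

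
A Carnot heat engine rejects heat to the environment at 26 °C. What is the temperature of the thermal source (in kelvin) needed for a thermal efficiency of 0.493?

T_C = 26 °C → 26 + 273.15 = 299.15 K.
From η = 1 − T_C/T_H, solving for T_H gives T_H = T_C/(1 − η) = 299.15/(1 − 0.493) = 590 K.

T_H ≈ 590 K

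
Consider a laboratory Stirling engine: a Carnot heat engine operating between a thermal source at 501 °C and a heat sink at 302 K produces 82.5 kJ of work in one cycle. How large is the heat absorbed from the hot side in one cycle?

T_H = 501 °C → 501 + 273.15 = 774.15 K.
η_rev = 1 − T_C/T_H = 1 − 302.00/774.15 = 0.6099.
Q_H = W/η = 82.5/0.6099 = 135 kJ.

Q_H ≈ 135 kJ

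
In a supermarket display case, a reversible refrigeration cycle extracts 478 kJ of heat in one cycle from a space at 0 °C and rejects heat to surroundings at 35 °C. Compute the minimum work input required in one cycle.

W_in ≈ 61.2 kJ

T_H = 35 °C → 35 + 273.15 = 308.15 K.
T_C = 0 °C → 0 + 273.15 = 273.15 K.
The reversible coefficient of performance is COP_R = T_C/(T_H − T_C) = 273.15/35.00 = 7.8043.
W = Q_C/COP_R = 478/7.8043 = 61.2 kJ.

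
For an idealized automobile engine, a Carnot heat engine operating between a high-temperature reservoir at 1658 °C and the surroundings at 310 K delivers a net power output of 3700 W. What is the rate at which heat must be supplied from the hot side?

T_H = 1658 °C → 1658 + 273.15 = 1931.15 K.
Since the cycle is reversible, η = 1 − T_C/T_H = 1 − 310.00/1931.15 = 0.8395.
Q_H = W/η = 3700/0.8395 = 4410 W.

Q̇_H ≈ 4410 W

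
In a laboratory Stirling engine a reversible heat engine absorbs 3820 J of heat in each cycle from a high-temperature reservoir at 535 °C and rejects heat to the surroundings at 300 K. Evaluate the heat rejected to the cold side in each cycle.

Q_C ≈ 1418 J

T_H = 535 °C → 535 + 273.15 = 808.15 K.
Carnot efficiency: η = 1 − T_C/T_H = 1 − 300.00/808.15 = 0.6288.
For a reversible cycle Q_C/Q_H = T_C/T_H, so Q_C = 3820 × 300.00/808.15 = 1418 J.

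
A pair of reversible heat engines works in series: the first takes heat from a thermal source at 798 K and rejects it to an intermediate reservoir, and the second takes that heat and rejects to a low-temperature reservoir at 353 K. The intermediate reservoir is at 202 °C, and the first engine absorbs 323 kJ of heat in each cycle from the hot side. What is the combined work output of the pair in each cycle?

Two reversible stages in series are equivalent to a single Carnot engine between T_H and T_C, so η_total = 1 − T_C/T_H = 1 − 353.00/798.00 = 0.5576.
W_total = η_total · Q_H = 0.5576 × 323 = 180 kJ.

W_total ≈ 180 kJ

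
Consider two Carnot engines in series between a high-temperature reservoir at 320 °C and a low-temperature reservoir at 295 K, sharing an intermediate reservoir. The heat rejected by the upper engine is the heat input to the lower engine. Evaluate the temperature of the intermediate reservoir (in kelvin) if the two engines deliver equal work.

T_H = 320 °C → 320 + 273.15 = 593.15 K.
For reversible stages Q_m = Q_H·(T_m/T_H). Setting W₁ = Q_H(1 − T_m/T_H) equal to W₂ = Q_m(1 − T_C/T_m) = Q_H·(T_m − T_C)/T_H gives T_H − T_m = T_m − T_C, so T_m = (T_H + T_C)/2 = (593.15 + 295.00)/2 = 444 K.

T_m ≈ 444 K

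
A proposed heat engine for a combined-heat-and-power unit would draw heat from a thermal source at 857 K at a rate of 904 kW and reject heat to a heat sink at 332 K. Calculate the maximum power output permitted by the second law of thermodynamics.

The second-law ceiling is the Carnot efficiency, η_max = 1 − T_C/T_H = 1 − 332.00/857.00 = 0.6126.
W_max = η_max · Q_H = 0.6126 × 904 = 554 kW.

Ẇ_max ≈ 554 kW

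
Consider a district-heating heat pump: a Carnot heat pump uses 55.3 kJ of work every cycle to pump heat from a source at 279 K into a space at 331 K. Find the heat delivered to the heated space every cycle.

COP_HP = T_H/(T_H − T_C) = 331.00/52.00 = 6.3654.
Q_H = COP_HP · W = 6.3654 × 55.3 = 352 kJ.

Q_H ≈ 352 kJ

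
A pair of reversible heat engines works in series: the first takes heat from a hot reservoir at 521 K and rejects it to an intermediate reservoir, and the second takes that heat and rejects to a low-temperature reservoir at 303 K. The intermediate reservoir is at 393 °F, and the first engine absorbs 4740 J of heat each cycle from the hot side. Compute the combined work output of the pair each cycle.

W_total ≈ 1983 J

Two reversible stages in series are equivalent to a single Carnot engine between T_H and T_C, so η_total = 1 − T_C/T_H = 1 − 303.00/521.00 = 0.4184.
W_total = η_total · Q_H = 0.4184 × 4740 = 1983 J.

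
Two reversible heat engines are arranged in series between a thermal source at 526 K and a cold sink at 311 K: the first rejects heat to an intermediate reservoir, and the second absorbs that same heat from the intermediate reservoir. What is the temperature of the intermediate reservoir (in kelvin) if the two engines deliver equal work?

For reversible stages Q_m = Q_H·(T_m/T_H). Setting W₁ = Q_H(1 − T_m/T_H) equal to W₂ = Q_m(1 − T_C/T_m) = Q_H·(T_m − T_C)/T_H gives T_H − T_m = T_m − T_C, so T_m = (T_H + T_C)/2 = (526.00 + 311.00)/2 = 418 K.

T_m ≈ 418 K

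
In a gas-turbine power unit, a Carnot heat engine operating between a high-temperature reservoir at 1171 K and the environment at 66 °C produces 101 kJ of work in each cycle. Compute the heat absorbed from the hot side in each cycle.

T_C = 66 °C → 66 + 273.15 = 339.15 K.
The Carnot efficiency is η = 1 − T_C/T_H = 1 − 339.15/1171.00 = 0.7104.
Q_H = W/η = 101/0.7104 = 142 kJ.

Q_H ≈ 142 kJ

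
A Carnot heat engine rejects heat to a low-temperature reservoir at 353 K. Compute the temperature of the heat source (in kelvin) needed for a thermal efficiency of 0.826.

From η = 1 − T_C/T_H, solving for T_H gives T_H = T_C/(1 − η) = 353.00/(1 − 0.826) = 2029 K.

T_H ≈ 2029 K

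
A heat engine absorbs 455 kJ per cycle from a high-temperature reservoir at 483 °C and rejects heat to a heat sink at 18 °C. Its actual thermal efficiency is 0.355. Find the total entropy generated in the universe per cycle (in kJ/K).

ΔS_univ ≈ 0.406 kJ/K

T_H = 483 °C → 483 + 273.15 = 756.15 K.
T_C = 18 °C → 18 + 273.15 = 291.15 K.
W = η·Q_H = 0.355 × 455 = 161.5 kJ, so Q_C = Q_H − W = 293.5 kJ.
Entropy balance on the reservoirs: −Q_H/T_H = -0.6017 kJ/K, +Q_C/T_C = 1.008 kJ/K.
ΔS_univ = −Q_H/T_H + Q_C/T_C = 0.406 kJ/K (> 0, since η = 0.355 < η_Carnot = 0.615).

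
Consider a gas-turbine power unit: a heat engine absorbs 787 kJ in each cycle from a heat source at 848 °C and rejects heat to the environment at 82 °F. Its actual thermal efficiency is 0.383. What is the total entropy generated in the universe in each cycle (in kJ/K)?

ΔS_univ ≈ 0.912 kJ/K

T_H = 848 °C → 848 + 273.15 = 1121.15 K.
T_C = 82 °F → (82 − 32) × 5/9 = 27.78 °C = 300.93 K.
W = η·Q_H = 0.383 × 787 = 301.4 kJ, so Q_C = Q_H − W = 485.6 kJ.
Reservoir entropy changes: ΔS_H = −Q_H/T_H = −787/1121.15 = -0.7020 kJ/K and ΔS_C = +Q_C/T_C = 485.6/300.93 = 1.614 kJ/K.
ΔS_univ = −Q_H/T_H + Q_C/T_C = 0.912 kJ/K (> 0, since η = 0.383 < η_Carnot = 0.732).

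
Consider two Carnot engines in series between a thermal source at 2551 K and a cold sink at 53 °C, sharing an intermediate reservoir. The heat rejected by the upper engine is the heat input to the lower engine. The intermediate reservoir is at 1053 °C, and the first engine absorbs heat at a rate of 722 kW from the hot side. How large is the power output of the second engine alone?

T_C = 53 °C → 53 + 273.15 = 326.15 K.
T_m = 1053 °C → 1053 + 273.15 = 1326.15 K.
Heat entering the second stage: Q_m = Q_H·(T_m/T_H) = 722 × 1326.15/2551.00 = 375 kW.
Second-stage efficiency η₂ = 1 − T_C/T_m = 1 − 326.15/1326.15 = 0.7541, so W₂ = η₂·Q_m = 283 kW.

Ẇ₂ ≈ 283 kW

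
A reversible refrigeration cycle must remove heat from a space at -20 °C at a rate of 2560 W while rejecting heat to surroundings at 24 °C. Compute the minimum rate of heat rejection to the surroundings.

T_H = 24 °C → 24 + 273.15 = 297.15 K.
T_C = -20 °C → -20 + 273.15 = 253.15 K.
For a reversible cycle Q_H/Q_C = T_H/T_C, so Q_H = Q_C·T_H/T_C = 2560 × 297.15/253.15 = 3000 W.

Q̇_H ≈ 3000 W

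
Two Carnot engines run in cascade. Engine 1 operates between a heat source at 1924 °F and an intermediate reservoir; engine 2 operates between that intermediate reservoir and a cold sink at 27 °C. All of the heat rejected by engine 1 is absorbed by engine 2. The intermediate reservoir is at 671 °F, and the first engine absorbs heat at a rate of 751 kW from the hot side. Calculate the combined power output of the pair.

T_H = 1924 °F → (1924 − 32) × 5/9 = 1051.11 °C = 1324.26 K.
T_C = 27 °C → 27 + 273.15 = 300.15 K.
Two reversible stages in series are equivalent to a single Carnot engine between T_H and T_C, so η_total = 1 − T_C/T_H = 1 − 300.15/1324.26 = 0.7733.
W_total = η_total · Q_H = 0.7733 × 751 = 580.8 kW.

Ẇ_total ≈ 580.8 kW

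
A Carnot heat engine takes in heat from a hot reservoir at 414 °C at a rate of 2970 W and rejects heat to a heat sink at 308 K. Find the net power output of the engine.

Ẇ ≈ 1639 W

T_H = 414 °C → 414 + 273.15 = 687.15 K.
For a reversible engine, η = 1 − T_C/T_H = 1 − 308.00/687.15 = 0.5518.
W = η·Q_H = 0.5518 × 2970 = 1639 W.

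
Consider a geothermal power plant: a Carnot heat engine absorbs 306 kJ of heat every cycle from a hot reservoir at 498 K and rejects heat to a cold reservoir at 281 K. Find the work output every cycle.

For a reversible engine, η = 1 − T_C/T_H = 1 − 281.00/498.00 = 0.4357.
W = η·Q_H = 0.4357 × 306 = 133.3 kJ.

W ≈ 133.3 kJ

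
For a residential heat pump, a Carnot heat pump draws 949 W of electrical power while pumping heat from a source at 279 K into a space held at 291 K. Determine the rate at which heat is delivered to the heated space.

The Carnot heat-pump COP is COP_HP = T_H/(T_H − T_C) = 291.00/12.00 = 24.2500.
Q_H = COP_HP · W = 24.2500 × 949 = 23000 W.

Q̇_H ≈ 23000 W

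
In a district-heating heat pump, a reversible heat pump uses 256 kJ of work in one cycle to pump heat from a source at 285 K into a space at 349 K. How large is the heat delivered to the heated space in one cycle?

COP_HP = T_H/(T_H − T_C) = 349.00/64.00 = 5.4531.
Q_H = COP_HP · W = 5.4531 × 256 = 1400 kJ.

Q_H ≈ 1400 kJ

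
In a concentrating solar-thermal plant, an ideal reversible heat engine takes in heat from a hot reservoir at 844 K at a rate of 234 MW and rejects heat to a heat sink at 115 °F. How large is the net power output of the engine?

T_C = 115 °F → (115 − 32) × 5/9 = 46.11 °C = 319.26 K.
For a reversible engine, η = 1 − T_C/T_H = 1 − 319.26/844.00 = 0.6217.
W = η·Q_H = 0.6217 × 234 = 145 MW.

Ẇ ≈ 145 MW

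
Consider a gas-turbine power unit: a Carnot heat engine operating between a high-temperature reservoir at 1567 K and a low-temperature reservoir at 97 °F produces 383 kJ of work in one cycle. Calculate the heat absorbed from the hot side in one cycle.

Q_H ≈ 477 kJ

T_C = 97 °F → (97 − 32) × 5/9 = 36.11 °C = 309.26 K.
Since the cycle is reversible, η = 1 − T_C/T_H = 1 − 309.26/1567.00 = 0.8026.
Q_H = W/η = 383/0.8026 = 477 kJ.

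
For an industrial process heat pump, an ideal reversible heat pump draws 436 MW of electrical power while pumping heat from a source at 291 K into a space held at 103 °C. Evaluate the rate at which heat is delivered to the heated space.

Q̇_H ≈ 1930 MW

T_H = 103 °C → 103 + 273.15 = 376.15 K.
For a reversible heat pump, COP_HP = T_H/(T_H − T_C) = 376.15/85.15 = 4.4175.
Q_H = COP_HP · W = 4.4175 × 436 = 1930 MW.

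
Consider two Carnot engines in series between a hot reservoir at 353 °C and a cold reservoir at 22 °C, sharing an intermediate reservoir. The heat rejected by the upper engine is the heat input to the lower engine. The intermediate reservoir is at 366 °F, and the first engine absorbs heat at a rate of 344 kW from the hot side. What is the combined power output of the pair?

T_H = 353 °C → 353 + 273.15 = 626.15 K.
T_C = 22 °C → 22 + 273.15 = 295.15 K.
Two reversible stages in series are equivalent to a single Carnot engine between T_H and T_C, so η_total = 1 − T_C/T_H = 1 − 295.15/626.15 = 0.5286.
W_total = η_total · Q_H = 0.5286 × 344 = 182 kW.

Ẇ_total ≈ 182 kW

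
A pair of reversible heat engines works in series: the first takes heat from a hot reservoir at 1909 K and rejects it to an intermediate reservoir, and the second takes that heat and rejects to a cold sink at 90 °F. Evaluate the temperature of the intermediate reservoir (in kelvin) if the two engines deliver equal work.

T_m ≈ 1110 K

T_C = 90 °F → (90 − 32) × 5/9 = 32.22 °C = 305.37 K.
For reversible stages Q_m = Q_H·(T_m/T_H). Setting W₁ = Q_H(1 − T_m/T_H) equal to W₂ = Q_m(1 − T_C/T_m) = Q_H·(T_m − T_C)/T_H gives T_H − T_m = T_m − T_C, so T_m = (T_H + T_C)/2 = (1909.00 + 305.37)/2 = 1110 K.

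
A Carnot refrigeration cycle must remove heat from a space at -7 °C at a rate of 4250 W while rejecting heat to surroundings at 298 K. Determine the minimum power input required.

Ẇ_in ≈ 508.6 W

T_C = -7 °C → -7 + 273.15 = 266.15 K.
COP_R = T_C/(T_H − T_C) = 266.15/31.85 = 8.3564.
W = Q_C/COP_R = 4250/8.3564 = 508.6 W.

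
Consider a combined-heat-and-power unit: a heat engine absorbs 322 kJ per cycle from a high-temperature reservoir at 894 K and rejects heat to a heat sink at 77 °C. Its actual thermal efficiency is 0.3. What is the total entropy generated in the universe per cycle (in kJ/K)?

T_C = 77 °C → 77 + 273.15 = 350.15 K.
W = η·Q_H = 0.3 × 322 = 96.60 kJ, so Q_C = Q_H − W = 225.4 kJ.
Reservoir entropy changes: ΔS_H = −Q_H/T_H = −322/894.00 = -0.3602 kJ/K and ΔS_C = +Q_C/T_C = 225.4/350.15 = 0.6437 kJ/K.
ΔS_univ = −Q_H/T_H + Q_C/T_C = 0.284 kJ/K (> 0, since η = 0.3 < η_Carnot = 0.608).

ΔS_univ ≈ 0.284 kJ/K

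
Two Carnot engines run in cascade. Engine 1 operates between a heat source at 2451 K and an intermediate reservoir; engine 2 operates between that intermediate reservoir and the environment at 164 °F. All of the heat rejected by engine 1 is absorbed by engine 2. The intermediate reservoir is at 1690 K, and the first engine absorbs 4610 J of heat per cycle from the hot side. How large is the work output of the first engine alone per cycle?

T_C = 164 °F → (164 − 32) × 5/9 = 73.33 °C = 346.48 K.
First-stage efficiency η₁ = 1 − T_m/T_H = 1 − 1690.00/2451.00 = 0.3105.
W₁ = η₁·Q_H = 0.3105 × 4610 = 1430 J.

W₁ ≈ 1430 J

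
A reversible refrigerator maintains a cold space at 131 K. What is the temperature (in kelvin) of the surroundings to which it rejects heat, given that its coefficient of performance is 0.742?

COP_R = T_C/(T_H − T_C) ⇒ T_H = T_C·(1 + 1/COP_R) = 131.00 × (1 + 1/0.742) = 307.5 K.

T_H ≈ 307.5 K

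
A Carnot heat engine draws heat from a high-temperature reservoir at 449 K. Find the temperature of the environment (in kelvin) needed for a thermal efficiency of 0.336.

From η = 1 − T_C/T_H, T_C = T_H·(1 − η) = 449.00 × (1 − 0.336) = 298 K.

T_C ≈ 298 K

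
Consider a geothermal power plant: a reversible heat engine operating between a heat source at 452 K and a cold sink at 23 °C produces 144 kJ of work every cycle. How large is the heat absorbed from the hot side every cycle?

Q_H ≈ 417.6 kJ

T_C = 23 °C → 23 + 273.15 = 296.15 K.
η_rev = 1 − T_C/T_H = 1 − 296.15/452.00 = 0.3448.
Q_H = W/η = 144/0.3448 = 417.6 kJ.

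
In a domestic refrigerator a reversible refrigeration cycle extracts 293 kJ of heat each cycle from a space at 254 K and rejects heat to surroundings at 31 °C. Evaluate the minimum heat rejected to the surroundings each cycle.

Q_H ≈ 351 kJ

T_H = 31 °C → 31 + 273.15 = 304.15 K.
For a reversible cycle Q_H/Q_C = T_H/T_C, so Q_H = Q_C·T_H/T_C = 293 × 304.15/254.00 = 351 kJ.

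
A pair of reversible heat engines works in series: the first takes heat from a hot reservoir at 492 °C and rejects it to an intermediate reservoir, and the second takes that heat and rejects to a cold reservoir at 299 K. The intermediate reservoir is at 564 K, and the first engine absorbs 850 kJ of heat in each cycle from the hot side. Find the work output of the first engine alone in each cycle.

W₁ ≈ 223 kJ

T_H = 492 °C → 492 + 273.15 = 765.15 K.
First-stage efficiency η₁ = 1 − T_m/T_H = 1 − 564.00/765.15 = 0.2629.
W₁ = η₁·Q_H = 0.2629 × 850 = 223 kJ.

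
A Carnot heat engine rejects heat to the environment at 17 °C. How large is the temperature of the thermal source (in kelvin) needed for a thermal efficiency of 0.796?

T_H ≈ 1420 K

T_C = 17 °C → 17 + 273.15 = 290.15 K.
From η = 1 − T_C/T_H, solving for T_H gives T_H = T_C/(1 − η) = 290.15/(1 − 0.796) = 1420 K.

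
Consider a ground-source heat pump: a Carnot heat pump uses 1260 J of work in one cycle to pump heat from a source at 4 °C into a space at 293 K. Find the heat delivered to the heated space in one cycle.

Q_H ≈ 23300 J

T_C = 4 °C → 4 + 273.15 = 277.15 K.
Reversible heating COP: COP_HP = T_H/(T_H − T_C) = 293.00/15.85 = 18.4858.
Q_H = COP_HP · W = 18.4858 × 1260 = 23300 J.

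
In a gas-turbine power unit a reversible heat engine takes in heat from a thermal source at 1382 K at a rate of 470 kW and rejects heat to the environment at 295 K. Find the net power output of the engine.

η_rev = 1 − T_C/T_H = 1 − 295.00/1382.00 = 0.7865.
W = η·Q_H = 0.7865 × 470 = 369.7 kW.

Ẇ ≈ 369.7 kW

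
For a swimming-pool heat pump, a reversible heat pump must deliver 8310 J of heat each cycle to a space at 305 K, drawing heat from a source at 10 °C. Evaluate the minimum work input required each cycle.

T_C = 10 °C → 10 + 273.15 = 283.15 K.
The Carnot heat-pump COP is COP_HP = T_H/(T_H − T_C) = 305.00/21.85 = 13.9588.
W = Q_H/COP_HP = 8310/13.9588 = 595 J.

W_in ≈ 595 J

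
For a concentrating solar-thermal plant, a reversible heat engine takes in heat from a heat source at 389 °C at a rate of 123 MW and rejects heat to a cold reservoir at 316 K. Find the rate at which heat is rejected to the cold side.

T_H = 389 °C → 389 + 273.15 = 662.15 K.
Carnot efficiency: η = 1 − T_C/T_H = 1 − 316.00/662.15 = 0.5228.
For a reversible cycle Q_C/Q_H = T_C/T_H, so Q_C = 123 × 316.00/662.15 = 58.7 MW.

Q̇_C ≈ 58.7 MW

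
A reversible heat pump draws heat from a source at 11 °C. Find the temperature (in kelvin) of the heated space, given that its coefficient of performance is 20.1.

T_C = 11 °C → 11 + 273.15 = 284.15 K.
COP_HP = T_H/(T_H − T_C) ⇒ T_H = T_C·COP_HP/(COP_HP − 1) = 284.15 × 20.1/(20.1 − 1) = 299.0 K.

T_H ≈ 299.0 K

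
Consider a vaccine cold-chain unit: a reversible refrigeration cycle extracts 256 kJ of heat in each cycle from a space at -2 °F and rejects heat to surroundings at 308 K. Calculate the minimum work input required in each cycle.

T_C = -2 °F → (-2 − 32) × 5/9 = -18.89 °C = 254.26 K.
Carnot COP: COP_R = T_C/(T_H − T_C) = 254.26/53.74 = 4.7314.
W = Q_C/COP_R = 256/4.7314 = 54.11 kJ.

W_in ≈ 54.11 kJ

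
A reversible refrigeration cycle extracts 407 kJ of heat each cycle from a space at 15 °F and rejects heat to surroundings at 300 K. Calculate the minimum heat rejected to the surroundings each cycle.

Q_H ≈ 463 kJ

T_C = 15 °F → (15 − 32) × 5/9 = -9.44 °C = 263.71 K.
For a reversible cycle Q_H/Q_C = T_H/T_C, so Q_H = Q_C·T_H/T_C = 407 × 300.00/263.71 = 463 kJ.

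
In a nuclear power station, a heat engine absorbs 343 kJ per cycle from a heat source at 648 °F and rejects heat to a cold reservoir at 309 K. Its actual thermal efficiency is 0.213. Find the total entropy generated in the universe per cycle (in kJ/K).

ΔS_univ ≈ 0.3162 kJ/K

T_H = 648 °F → (648 − 32) × 5/9 = 342.22 °C = 615.37 K.
W = η·Q_H = 0.213 × 343 = 73.06 kJ, so Q_C = Q_H − W = 269.9 kJ.
Reservoir entropy changes: ΔS_H = −Q_H/T_H = −343/615.37 = -0.5574 kJ/K and ΔS_C = +Q_C/T_C = 269.9/309.00 = 0.8736 kJ/K.
ΔS_univ = −Q_H/T_H + Q_C/T_C = 0.3162 kJ/K (> 0, since η = 0.213 < η_Carnot = 0.498).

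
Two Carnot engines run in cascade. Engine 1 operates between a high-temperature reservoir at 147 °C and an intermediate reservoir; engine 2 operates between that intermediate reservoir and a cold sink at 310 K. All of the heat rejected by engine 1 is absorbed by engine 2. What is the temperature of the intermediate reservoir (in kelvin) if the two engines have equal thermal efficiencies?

T_H = 147 °C → 147 + 273.15 = 420.15 K.
Equal efficiencies require 1 − T_m/T_H = 1 − T_C/T_m, i.e. T_m/T_H = T_C/T_m, so T_m = √(T_H·T_C) = √(420.15 × 310.00) = 361 K.

T_m ≈ 361 K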